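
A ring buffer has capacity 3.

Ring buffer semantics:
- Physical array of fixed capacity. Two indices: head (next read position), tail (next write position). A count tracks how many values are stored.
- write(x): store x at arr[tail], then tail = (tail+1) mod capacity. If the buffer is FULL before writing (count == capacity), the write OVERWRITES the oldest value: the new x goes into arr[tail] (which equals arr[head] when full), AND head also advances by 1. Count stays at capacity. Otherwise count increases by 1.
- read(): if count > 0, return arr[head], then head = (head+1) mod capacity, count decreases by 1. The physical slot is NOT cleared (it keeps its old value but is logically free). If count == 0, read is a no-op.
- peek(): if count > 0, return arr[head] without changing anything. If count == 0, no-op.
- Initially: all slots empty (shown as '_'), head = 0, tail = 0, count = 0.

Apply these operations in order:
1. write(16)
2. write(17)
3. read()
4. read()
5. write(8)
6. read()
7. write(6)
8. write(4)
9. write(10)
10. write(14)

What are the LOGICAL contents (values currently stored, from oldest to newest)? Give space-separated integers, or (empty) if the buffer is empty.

Answer: 4 10 14

Derivation:
After op 1 (write(16)): arr=[16 _ _] head=0 tail=1 count=1
After op 2 (write(17)): arr=[16 17 _] head=0 tail=2 count=2
After op 3 (read()): arr=[16 17 _] head=1 tail=2 count=1
After op 4 (read()): arr=[16 17 _] head=2 tail=2 count=0
After op 5 (write(8)): arr=[16 17 8] head=2 tail=0 count=1
After op 6 (read()): arr=[16 17 8] head=0 tail=0 count=0
After op 7 (write(6)): arr=[6 17 8] head=0 tail=1 count=1
After op 8 (write(4)): arr=[6 4 8] head=0 tail=2 count=2
After op 9 (write(10)): arr=[6 4 10] head=0 tail=0 count=3
After op 10 (write(14)): arr=[14 4 10] head=1 tail=1 count=3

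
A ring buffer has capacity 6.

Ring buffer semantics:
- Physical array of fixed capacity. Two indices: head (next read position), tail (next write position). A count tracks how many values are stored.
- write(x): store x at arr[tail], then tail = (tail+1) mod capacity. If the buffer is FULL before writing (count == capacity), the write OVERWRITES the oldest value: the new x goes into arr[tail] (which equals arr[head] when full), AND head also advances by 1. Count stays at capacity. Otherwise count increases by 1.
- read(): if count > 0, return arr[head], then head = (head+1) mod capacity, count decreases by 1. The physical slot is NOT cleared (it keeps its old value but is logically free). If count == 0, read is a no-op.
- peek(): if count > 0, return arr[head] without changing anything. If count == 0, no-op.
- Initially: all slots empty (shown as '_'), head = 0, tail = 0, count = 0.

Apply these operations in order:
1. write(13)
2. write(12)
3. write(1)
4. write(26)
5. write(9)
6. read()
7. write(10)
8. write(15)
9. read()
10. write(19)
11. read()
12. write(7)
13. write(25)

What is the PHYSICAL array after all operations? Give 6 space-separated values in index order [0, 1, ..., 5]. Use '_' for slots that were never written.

Answer: 15 19 7 25 9 10

Derivation:
After op 1 (write(13)): arr=[13 _ _ _ _ _] head=0 tail=1 count=1
After op 2 (write(12)): arr=[13 12 _ _ _ _] head=0 tail=2 count=2
After op 3 (write(1)): arr=[13 12 1 _ _ _] head=0 tail=3 count=3
After op 4 (write(26)): arr=[13 12 1 26 _ _] head=0 tail=4 count=4
After op 5 (write(9)): arr=[13 12 1 26 9 _] head=0 tail=5 count=5
After op 6 (read()): arr=[13 12 1 26 9 _] head=1 tail=5 count=4
After op 7 (write(10)): arr=[13 12 1 26 9 10] head=1 tail=0 count=5
After op 8 (write(15)): arr=[15 12 1 26 9 10] head=1 tail=1 count=6
After op 9 (read()): arr=[15 12 1 26 9 10] head=2 tail=1 count=5
After op 10 (write(19)): arr=[15 19 1 26 9 10] head=2 tail=2 count=6
After op 11 (read()): arr=[15 19 1 26 9 10] head=3 tail=2 count=5
After op 12 (write(7)): arr=[15 19 7 26 9 10] head=3 tail=3 count=6
After op 13 (write(25)): arr=[15 19 7 25 9 10] head=4 tail=4 count=6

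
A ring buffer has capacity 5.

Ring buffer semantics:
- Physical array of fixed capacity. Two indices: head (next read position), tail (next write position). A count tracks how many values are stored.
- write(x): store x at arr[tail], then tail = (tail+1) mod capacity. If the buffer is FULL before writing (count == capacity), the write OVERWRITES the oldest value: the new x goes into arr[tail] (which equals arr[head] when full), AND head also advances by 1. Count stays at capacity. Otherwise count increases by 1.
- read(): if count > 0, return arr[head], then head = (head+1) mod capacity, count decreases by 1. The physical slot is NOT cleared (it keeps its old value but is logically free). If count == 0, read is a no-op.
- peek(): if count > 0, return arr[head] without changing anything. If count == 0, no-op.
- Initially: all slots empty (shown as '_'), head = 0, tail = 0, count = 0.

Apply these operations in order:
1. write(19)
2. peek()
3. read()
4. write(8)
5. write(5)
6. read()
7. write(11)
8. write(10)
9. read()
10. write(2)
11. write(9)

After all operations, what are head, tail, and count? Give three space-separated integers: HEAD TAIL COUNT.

Answer: 3 2 4

Derivation:
After op 1 (write(19)): arr=[19 _ _ _ _] head=0 tail=1 count=1
After op 2 (peek()): arr=[19 _ _ _ _] head=0 tail=1 count=1
After op 3 (read()): arr=[19 _ _ _ _] head=1 tail=1 count=0
After op 4 (write(8)): arr=[19 8 _ _ _] head=1 tail=2 count=1
After op 5 (write(5)): arr=[19 8 5 _ _] head=1 tail=3 count=2
After op 6 (read()): arr=[19 8 5 _ _] head=2 tail=3 count=1
After op 7 (write(11)): arr=[19 8 5 11 _] head=2 tail=4 count=2
After op 8 (write(10)): arr=[19 8 5 11 10] head=2 tail=0 count=3
After op 9 (read()): arr=[19 8 5 11 10] head=3 tail=0 count=2
After op 10 (write(2)): arr=[2 8 5 11 10] head=3 tail=1 count=3
After op 11 (write(9)): arr=[2 9 5 11 10] head=3 tail=2 count=4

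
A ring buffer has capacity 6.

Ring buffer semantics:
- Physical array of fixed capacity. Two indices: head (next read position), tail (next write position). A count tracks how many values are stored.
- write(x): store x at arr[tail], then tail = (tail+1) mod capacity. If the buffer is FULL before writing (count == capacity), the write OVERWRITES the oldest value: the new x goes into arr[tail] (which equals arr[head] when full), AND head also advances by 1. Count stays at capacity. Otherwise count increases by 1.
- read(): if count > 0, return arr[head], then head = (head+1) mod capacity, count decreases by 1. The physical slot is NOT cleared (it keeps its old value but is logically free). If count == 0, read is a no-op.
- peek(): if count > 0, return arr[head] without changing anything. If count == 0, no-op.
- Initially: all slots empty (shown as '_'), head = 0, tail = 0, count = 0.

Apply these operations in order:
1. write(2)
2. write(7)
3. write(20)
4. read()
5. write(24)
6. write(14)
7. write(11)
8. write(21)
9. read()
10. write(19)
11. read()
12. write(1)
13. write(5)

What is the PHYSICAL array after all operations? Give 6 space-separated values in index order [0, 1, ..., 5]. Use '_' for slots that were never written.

Answer: 21 19 1 5 14 11

Derivation:
After op 1 (write(2)): arr=[2 _ _ _ _ _] head=0 tail=1 count=1
After op 2 (write(7)): arr=[2 7 _ _ _ _] head=0 tail=2 count=2
After op 3 (write(20)): arr=[2 7 20 _ _ _] head=0 tail=3 count=3
After op 4 (read()): arr=[2 7 20 _ _ _] head=1 tail=3 count=2
After op 5 (write(24)): arr=[2 7 20 24 _ _] head=1 tail=4 count=3
After op 6 (write(14)): arr=[2 7 20 24 14 _] head=1 tail=5 count=4
After op 7 (write(11)): arr=[2 7 20 24 14 11] head=1 tail=0 count=5
After op 8 (write(21)): arr=[21 7 20 24 14 11] head=1 tail=1 count=6
After op 9 (read()): arr=[21 7 20 24 14 11] head=2 tail=1 count=5
After op 10 (write(19)): arr=[21 19 20 24 14 11] head=2 tail=2 count=6
After op 11 (read()): arr=[21 19 20 24 14 11] head=3 tail=2 count=5
After op 12 (write(1)): arr=[21 19 1 24 14 11] head=3 tail=3 count=6
After op 13 (write(5)): arr=[21 19 1 5 14 11] head=4 tail=4 count=6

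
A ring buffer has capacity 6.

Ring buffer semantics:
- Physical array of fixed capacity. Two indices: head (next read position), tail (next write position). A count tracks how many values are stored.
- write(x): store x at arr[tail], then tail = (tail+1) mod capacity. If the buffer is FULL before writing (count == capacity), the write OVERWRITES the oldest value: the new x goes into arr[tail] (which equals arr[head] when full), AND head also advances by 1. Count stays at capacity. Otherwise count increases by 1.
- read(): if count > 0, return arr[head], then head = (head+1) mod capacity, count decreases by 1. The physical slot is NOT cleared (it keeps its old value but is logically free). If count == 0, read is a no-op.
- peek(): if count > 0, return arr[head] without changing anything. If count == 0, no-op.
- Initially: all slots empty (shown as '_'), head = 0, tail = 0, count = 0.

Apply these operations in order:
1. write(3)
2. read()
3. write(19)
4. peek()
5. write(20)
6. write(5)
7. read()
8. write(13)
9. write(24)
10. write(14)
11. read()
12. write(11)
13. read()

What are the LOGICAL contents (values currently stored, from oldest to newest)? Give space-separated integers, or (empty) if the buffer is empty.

After op 1 (write(3)): arr=[3 _ _ _ _ _] head=0 tail=1 count=1
After op 2 (read()): arr=[3 _ _ _ _ _] head=1 tail=1 count=0
After op 3 (write(19)): arr=[3 19 _ _ _ _] head=1 tail=2 count=1
After op 4 (peek()): arr=[3 19 _ _ _ _] head=1 tail=2 count=1
After op 5 (write(20)): arr=[3 19 20 _ _ _] head=1 tail=3 count=2
After op 6 (write(5)): arr=[3 19 20 5 _ _] head=1 tail=4 count=3
After op 7 (read()): arr=[3 19 20 5 _ _] head=2 tail=4 count=2
After op 8 (write(13)): arr=[3 19 20 5 13 _] head=2 tail=5 count=3
After op 9 (write(24)): arr=[3 19 20 5 13 24] head=2 tail=0 count=4
After op 10 (write(14)): arr=[14 19 20 5 13 24] head=2 tail=1 count=5
After op 11 (read()): arr=[14 19 20 5 13 24] head=3 tail=1 count=4
After op 12 (write(11)): arr=[14 11 20 5 13 24] head=3 tail=2 count=5
After op 13 (read()): arr=[14 11 20 5 13 24] head=4 tail=2 count=4

Answer: 13 24 14 11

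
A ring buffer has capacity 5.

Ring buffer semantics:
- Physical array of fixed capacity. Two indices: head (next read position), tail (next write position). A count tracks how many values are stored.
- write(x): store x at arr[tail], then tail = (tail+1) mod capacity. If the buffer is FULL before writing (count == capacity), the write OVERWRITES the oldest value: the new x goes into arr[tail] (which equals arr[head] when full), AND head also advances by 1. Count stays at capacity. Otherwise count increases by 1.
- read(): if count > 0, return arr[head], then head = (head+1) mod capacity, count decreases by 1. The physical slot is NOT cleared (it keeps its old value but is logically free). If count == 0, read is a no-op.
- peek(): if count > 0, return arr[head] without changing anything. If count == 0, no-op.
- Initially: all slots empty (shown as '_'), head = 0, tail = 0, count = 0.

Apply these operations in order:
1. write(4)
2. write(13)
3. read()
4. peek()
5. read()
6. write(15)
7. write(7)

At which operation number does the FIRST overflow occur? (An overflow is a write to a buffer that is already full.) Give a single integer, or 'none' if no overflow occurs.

After op 1 (write(4)): arr=[4 _ _ _ _] head=0 tail=1 count=1
After op 2 (write(13)): arr=[4 13 _ _ _] head=0 tail=2 count=2
After op 3 (read()): arr=[4 13 _ _ _] head=1 tail=2 count=1
After op 4 (peek()): arr=[4 13 _ _ _] head=1 tail=2 count=1
After op 5 (read()): arr=[4 13 _ _ _] head=2 tail=2 count=0
After op 6 (write(15)): arr=[4 13 15 _ _] head=2 tail=3 count=1
After op 7 (write(7)): arr=[4 13 15 7 _] head=2 tail=4 count=2

Answer: none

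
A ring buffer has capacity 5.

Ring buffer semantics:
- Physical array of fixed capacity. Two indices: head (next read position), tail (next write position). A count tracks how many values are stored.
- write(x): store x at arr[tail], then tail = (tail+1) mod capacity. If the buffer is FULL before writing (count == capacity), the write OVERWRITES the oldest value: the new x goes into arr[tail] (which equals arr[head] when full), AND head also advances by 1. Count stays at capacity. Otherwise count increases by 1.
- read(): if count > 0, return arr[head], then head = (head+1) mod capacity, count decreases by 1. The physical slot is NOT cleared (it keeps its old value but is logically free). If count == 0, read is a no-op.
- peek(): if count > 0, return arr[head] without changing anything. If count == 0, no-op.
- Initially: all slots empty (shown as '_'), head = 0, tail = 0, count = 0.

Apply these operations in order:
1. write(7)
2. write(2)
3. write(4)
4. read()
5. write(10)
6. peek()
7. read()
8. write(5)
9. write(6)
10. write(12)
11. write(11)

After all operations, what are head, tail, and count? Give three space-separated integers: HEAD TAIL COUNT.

Answer: 3 3 5

Derivation:
After op 1 (write(7)): arr=[7 _ _ _ _] head=0 tail=1 count=1
After op 2 (write(2)): arr=[7 2 _ _ _] head=0 tail=2 count=2
After op 3 (write(4)): arr=[7 2 4 _ _] head=0 tail=3 count=3
After op 4 (read()): arr=[7 2 4 _ _] head=1 tail=3 count=2
After op 5 (write(10)): arr=[7 2 4 10 _] head=1 tail=4 count=3
After op 6 (peek()): arr=[7 2 4 10 _] head=1 tail=4 count=3
After op 7 (read()): arr=[7 2 4 10 _] head=2 tail=4 count=2
After op 8 (write(5)): arr=[7 2 4 10 5] head=2 tail=0 count=3
After op 9 (write(6)): arr=[6 2 4 10 5] head=2 tail=1 count=4
After op 10 (write(12)): arr=[6 12 4 10 5] head=2 tail=2 count=5
After op 11 (write(11)): arr=[6 12 11 10 5] head=3 tail=3 count=5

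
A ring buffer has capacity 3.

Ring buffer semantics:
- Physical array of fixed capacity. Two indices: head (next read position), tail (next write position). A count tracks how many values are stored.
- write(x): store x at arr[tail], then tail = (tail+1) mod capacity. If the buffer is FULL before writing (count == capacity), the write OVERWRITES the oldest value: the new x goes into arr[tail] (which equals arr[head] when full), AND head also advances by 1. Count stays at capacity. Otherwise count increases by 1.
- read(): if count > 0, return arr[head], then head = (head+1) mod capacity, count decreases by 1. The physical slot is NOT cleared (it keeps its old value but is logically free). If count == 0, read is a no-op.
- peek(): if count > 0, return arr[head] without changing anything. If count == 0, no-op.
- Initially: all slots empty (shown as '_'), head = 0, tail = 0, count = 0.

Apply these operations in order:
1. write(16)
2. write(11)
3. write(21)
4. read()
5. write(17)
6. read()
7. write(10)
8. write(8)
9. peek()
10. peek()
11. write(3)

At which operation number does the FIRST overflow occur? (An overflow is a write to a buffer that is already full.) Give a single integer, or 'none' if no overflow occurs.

Answer: 8

Derivation:
After op 1 (write(16)): arr=[16 _ _] head=0 tail=1 count=1
After op 2 (write(11)): arr=[16 11 _] head=0 tail=2 count=2
After op 3 (write(21)): arr=[16 11 21] head=0 tail=0 count=3
After op 4 (read()): arr=[16 11 21] head=1 tail=0 count=2
After op 5 (write(17)): arr=[17 11 21] head=1 tail=1 count=3
After op 6 (read()): arr=[17 11 21] head=2 tail=1 count=2
After op 7 (write(10)): arr=[17 10 21] head=2 tail=2 count=3
After op 8 (write(8)): arr=[17 10 8] head=0 tail=0 count=3
After op 9 (peek()): arr=[17 10 8] head=0 tail=0 count=3
After op 10 (peek()): arr=[17 10 8] head=0 tail=0 count=3
After op 11 (write(3)): arr=[3 10 8] head=1 tail=1 count=3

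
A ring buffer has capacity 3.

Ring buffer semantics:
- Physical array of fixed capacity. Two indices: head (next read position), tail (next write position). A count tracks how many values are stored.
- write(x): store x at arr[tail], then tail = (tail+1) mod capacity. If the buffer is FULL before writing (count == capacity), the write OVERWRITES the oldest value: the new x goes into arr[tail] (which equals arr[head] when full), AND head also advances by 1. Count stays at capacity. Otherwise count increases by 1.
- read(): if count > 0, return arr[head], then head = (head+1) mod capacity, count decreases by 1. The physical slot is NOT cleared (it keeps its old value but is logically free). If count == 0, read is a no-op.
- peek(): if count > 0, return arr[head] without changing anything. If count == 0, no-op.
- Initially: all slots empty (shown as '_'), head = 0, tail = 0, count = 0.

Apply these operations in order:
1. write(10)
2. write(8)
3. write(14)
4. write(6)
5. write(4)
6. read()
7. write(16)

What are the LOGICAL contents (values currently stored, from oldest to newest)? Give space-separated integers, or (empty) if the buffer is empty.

After op 1 (write(10)): arr=[10 _ _] head=0 tail=1 count=1
After op 2 (write(8)): arr=[10 8 _] head=0 tail=2 count=2
After op 3 (write(14)): arr=[10 8 14] head=0 tail=0 count=3
After op 4 (write(6)): arr=[6 8 14] head=1 tail=1 count=3
After op 5 (write(4)): arr=[6 4 14] head=2 tail=2 count=3
After op 6 (read()): arr=[6 4 14] head=0 tail=2 count=2
After op 7 (write(16)): arr=[6 4 16] head=0 tail=0 count=3

Answer: 6 4 16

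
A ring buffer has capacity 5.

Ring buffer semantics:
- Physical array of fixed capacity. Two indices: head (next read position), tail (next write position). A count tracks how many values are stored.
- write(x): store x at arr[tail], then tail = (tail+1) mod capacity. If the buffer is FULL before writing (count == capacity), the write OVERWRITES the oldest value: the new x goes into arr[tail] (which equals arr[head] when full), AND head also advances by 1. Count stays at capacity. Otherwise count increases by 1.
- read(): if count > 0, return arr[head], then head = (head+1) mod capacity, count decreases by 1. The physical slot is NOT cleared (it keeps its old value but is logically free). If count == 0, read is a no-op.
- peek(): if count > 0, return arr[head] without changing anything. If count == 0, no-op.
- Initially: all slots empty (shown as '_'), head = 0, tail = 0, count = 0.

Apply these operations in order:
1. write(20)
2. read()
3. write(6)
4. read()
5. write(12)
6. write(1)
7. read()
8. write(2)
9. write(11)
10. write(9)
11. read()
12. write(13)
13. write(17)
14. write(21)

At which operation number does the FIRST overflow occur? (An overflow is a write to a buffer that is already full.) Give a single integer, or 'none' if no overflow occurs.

Answer: 14

Derivation:
After op 1 (write(20)): arr=[20 _ _ _ _] head=0 tail=1 count=1
After op 2 (read()): arr=[20 _ _ _ _] head=1 tail=1 count=0
After op 3 (write(6)): arr=[20 6 _ _ _] head=1 tail=2 count=1
After op 4 (read()): arr=[20 6 _ _ _] head=2 tail=2 count=0
After op 5 (write(12)): arr=[20 6 12 _ _] head=2 tail=3 count=1
After op 6 (write(1)): arr=[20 6 12 1 _] head=2 tail=4 count=2
After op 7 (read()): arr=[20 6 12 1 _] head=3 tail=4 count=1
After op 8 (write(2)): arr=[20 6 12 1 2] head=3 tail=0 count=2
After op 9 (write(11)): arr=[11 6 12 1 2] head=3 tail=1 count=3
After op 10 (write(9)): arr=[11 9 12 1 2] head=3 tail=2 count=4
After op 11 (read()): arr=[11 9 12 1 2] head=4 tail=2 count=3
After op 12 (write(13)): arr=[11 9 13 1 2] head=4 tail=3 count=4
After op 13 (write(17)): arr=[11 9 13 17 2] head=4 tail=4 count=5
After op 14 (write(21)): arr=[11 9 13 17 21] head=0 tail=0 count=5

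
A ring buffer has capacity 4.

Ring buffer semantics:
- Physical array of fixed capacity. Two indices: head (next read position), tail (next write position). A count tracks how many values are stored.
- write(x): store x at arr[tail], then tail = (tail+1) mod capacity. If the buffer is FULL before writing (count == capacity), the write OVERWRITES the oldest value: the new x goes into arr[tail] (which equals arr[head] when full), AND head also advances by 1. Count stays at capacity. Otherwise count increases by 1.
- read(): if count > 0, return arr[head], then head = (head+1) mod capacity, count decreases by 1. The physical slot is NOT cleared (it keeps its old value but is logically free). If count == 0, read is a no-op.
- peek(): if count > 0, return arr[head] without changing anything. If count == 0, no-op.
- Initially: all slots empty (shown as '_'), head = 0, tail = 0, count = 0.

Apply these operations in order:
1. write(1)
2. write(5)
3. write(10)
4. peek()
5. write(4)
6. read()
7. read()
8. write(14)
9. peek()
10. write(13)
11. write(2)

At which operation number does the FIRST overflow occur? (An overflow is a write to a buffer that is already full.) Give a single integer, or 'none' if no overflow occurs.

Answer: 11

Derivation:
After op 1 (write(1)): arr=[1 _ _ _] head=0 tail=1 count=1
After op 2 (write(5)): arr=[1 5 _ _] head=0 tail=2 count=2
After op 3 (write(10)): arr=[1 5 10 _] head=0 tail=3 count=3
After op 4 (peek()): arr=[1 5 10 _] head=0 tail=3 count=3
After op 5 (write(4)): arr=[1 5 10 4] head=0 tail=0 count=4
After op 6 (read()): arr=[1 5 10 4] head=1 tail=0 count=3
After op 7 (read()): arr=[1 5 10 4] head=2 tail=0 count=2
After op 8 (write(14)): arr=[14 5 10 4] head=2 tail=1 count=3
After op 9 (peek()): arr=[14 5 10 4] head=2 tail=1 count=3
After op 10 (write(13)): arr=[14 13 10 4] head=2 tail=2 count=4
After op 11 (write(2)): arr=[14 13 2 4] head=3 tail=3 count=4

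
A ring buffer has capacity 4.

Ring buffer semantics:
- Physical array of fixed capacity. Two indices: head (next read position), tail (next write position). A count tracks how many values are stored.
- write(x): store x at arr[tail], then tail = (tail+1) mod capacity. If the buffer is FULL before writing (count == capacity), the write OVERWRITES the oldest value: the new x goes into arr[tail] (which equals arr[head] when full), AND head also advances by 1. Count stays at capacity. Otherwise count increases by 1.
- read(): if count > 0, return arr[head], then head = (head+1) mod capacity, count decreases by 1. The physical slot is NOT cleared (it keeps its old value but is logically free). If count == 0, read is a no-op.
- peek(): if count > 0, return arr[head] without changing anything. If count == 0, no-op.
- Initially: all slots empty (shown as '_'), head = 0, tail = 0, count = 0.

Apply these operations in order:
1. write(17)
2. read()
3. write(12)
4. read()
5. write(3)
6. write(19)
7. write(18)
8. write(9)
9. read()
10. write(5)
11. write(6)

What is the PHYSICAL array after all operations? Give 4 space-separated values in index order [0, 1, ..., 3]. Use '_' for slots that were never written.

Answer: 18 9 5 6

Derivation:
After op 1 (write(17)): arr=[17 _ _ _] head=0 tail=1 count=1
After op 2 (read()): arr=[17 _ _ _] head=1 tail=1 count=0
After op 3 (write(12)): arr=[17 12 _ _] head=1 tail=2 count=1
After op 4 (read()): arr=[17 12 _ _] head=2 tail=2 count=0
After op 5 (write(3)): arr=[17 12 3 _] head=2 tail=3 count=1
After op 6 (write(19)): arr=[17 12 3 19] head=2 tail=0 count=2
After op 7 (write(18)): arr=[18 12 3 19] head=2 tail=1 count=3
After op 8 (write(9)): arr=[18 9 3 19] head=2 tail=2 count=4
After op 9 (read()): arr=[18 9 3 19] head=3 tail=2 count=3
After op 10 (write(5)): arr=[18 9 5 19] head=3 tail=3 count=4
After op 11 (write(6)): arr=[18 9 5 6] head=0 tail=0 count=4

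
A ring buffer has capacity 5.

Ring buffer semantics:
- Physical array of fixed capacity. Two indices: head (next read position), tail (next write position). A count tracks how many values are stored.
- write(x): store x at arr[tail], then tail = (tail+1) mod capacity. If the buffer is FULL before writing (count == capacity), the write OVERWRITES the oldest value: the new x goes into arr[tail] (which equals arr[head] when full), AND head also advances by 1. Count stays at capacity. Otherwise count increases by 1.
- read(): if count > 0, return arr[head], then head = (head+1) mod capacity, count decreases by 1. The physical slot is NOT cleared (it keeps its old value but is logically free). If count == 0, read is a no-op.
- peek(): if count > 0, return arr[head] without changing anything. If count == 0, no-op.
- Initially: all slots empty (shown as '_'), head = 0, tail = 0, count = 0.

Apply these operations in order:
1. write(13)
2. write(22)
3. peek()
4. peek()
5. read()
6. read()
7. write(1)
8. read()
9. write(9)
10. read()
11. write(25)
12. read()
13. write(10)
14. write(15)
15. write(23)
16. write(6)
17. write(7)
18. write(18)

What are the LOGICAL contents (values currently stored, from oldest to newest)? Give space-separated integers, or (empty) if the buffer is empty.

After op 1 (write(13)): arr=[13 _ _ _ _] head=0 tail=1 count=1
After op 2 (write(22)): arr=[13 22 _ _ _] head=0 tail=2 count=2
After op 3 (peek()): arr=[13 22 _ _ _] head=0 tail=2 count=2
After op 4 (peek()): arr=[13 22 _ _ _] head=0 tail=2 count=2
After op 5 (read()): arr=[13 22 _ _ _] head=1 tail=2 count=1
After op 6 (read()): arr=[13 22 _ _ _] head=2 tail=2 count=0
After op 7 (write(1)): arr=[13 22 1 _ _] head=2 tail=3 count=1
After op 8 (read()): arr=[13 22 1 _ _] head=3 tail=3 count=0
After op 9 (write(9)): arr=[13 22 1 9 _] head=3 tail=4 count=1
After op 10 (read()): arr=[13 22 1 9 _] head=4 tail=4 count=0
After op 11 (write(25)): arr=[13 22 1 9 25] head=4 tail=0 count=1
After op 12 (read()): arr=[13 22 1 9 25] head=0 tail=0 count=0
After op 13 (write(10)): arr=[10 22 1 9 25] head=0 tail=1 count=1
After op 14 (write(15)): arr=[10 15 1 9 25] head=0 tail=2 count=2
After op 15 (write(23)): arr=[10 15 23 9 25] head=0 tail=3 count=3
After op 16 (write(6)): arr=[10 15 23 6 25] head=0 tail=4 count=4
After op 17 (write(7)): arr=[10 15 23 6 7] head=0 tail=0 count=5
After op 18 (write(18)): arr=[18 15 23 6 7] head=1 tail=1 count=5

Answer: 15 23 6 7 18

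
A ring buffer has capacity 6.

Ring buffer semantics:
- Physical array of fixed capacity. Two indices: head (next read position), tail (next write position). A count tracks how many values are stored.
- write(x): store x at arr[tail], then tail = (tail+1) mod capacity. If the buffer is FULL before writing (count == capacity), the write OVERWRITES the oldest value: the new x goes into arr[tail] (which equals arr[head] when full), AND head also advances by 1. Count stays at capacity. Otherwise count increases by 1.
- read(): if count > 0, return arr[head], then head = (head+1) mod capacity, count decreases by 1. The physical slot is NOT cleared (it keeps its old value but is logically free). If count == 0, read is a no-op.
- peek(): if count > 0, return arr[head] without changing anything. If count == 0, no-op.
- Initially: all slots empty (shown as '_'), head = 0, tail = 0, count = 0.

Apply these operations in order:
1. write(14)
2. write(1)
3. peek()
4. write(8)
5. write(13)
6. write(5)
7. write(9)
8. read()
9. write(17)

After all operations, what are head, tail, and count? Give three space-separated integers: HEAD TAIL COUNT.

Answer: 1 1 6

Derivation:
After op 1 (write(14)): arr=[14 _ _ _ _ _] head=0 tail=1 count=1
After op 2 (write(1)): arr=[14 1 _ _ _ _] head=0 tail=2 count=2
After op 3 (peek()): arr=[14 1 _ _ _ _] head=0 tail=2 count=2
After op 4 (write(8)): arr=[14 1 8 _ _ _] head=0 tail=3 count=3
After op 5 (write(13)): arr=[14 1 8 13 _ _] head=0 tail=4 count=4
After op 6 (write(5)): arr=[14 1 8 13 5 _] head=0 tail=5 count=5
After op 7 (write(9)): arr=[14 1 8 13 5 9] head=0 tail=0 count=6
After op 8 (read()): arr=[14 1 8 13 5 9] head=1 tail=0 count=5
After op 9 (write(17)): arr=[17 1 8 13 5 9] head=1 tail=1 count=6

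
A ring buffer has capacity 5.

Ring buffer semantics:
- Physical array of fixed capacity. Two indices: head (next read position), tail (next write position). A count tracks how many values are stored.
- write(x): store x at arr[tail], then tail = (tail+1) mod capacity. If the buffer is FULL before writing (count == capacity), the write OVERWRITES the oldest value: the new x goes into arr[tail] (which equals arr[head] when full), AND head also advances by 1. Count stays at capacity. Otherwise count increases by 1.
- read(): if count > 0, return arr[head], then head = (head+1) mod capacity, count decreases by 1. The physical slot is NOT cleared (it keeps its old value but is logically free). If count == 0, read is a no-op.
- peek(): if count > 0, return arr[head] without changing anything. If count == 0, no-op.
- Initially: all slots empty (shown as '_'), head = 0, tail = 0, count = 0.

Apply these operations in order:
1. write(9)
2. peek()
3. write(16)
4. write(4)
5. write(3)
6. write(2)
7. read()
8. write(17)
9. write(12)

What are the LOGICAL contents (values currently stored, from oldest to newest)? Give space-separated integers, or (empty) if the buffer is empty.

After op 1 (write(9)): arr=[9 _ _ _ _] head=0 tail=1 count=1
After op 2 (peek()): arr=[9 _ _ _ _] head=0 tail=1 count=1
After op 3 (write(16)): arr=[9 16 _ _ _] head=0 tail=2 count=2
After op 4 (write(4)): arr=[9 16 4 _ _] head=0 tail=3 count=3
After op 5 (write(3)): arr=[9 16 4 3 _] head=0 tail=4 count=4
After op 6 (write(2)): arr=[9 16 4 3 2] head=0 tail=0 count=5
After op 7 (read()): arr=[9 16 4 3 2] head=1 tail=0 count=4
After op 8 (write(17)): arr=[17 16 4 3 2] head=1 tail=1 count=5
After op 9 (write(12)): arr=[17 12 4 3 2] head=2 tail=2 count=5

Answer: 4 3 2 17 12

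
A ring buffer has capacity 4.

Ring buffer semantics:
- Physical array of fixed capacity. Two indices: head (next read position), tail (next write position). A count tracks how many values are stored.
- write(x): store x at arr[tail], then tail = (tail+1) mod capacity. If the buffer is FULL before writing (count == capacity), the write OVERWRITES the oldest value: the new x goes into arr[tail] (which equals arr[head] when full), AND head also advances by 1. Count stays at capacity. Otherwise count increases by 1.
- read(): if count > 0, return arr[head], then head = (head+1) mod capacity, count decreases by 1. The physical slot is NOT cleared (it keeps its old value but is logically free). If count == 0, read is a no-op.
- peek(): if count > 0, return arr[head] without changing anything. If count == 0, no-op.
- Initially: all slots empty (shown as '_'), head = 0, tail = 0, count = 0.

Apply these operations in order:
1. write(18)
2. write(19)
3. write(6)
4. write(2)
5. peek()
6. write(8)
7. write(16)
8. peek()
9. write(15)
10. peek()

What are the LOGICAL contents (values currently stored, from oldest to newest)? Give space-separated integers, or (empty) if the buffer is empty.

Answer: 2 8 16 15

Derivation:
After op 1 (write(18)): arr=[18 _ _ _] head=0 tail=1 count=1
After op 2 (write(19)): arr=[18 19 _ _] head=0 tail=2 count=2
After op 3 (write(6)): arr=[18 19 6 _] head=0 tail=3 count=3
After op 4 (write(2)): arr=[18 19 6 2] head=0 tail=0 count=4
After op 5 (peek()): arr=[18 19 6 2] head=0 tail=0 count=4
After op 6 (write(8)): arr=[8 19 6 2] head=1 tail=1 count=4
After op 7 (write(16)): arr=[8 16 6 2] head=2 tail=2 count=4
After op 8 (peek()): arr=[8 16 6 2] head=2 tail=2 count=4
After op 9 (write(15)): arr=[8 16 15 2] head=3 tail=3 count=4
After op 10 (peek()): arr=[8 16 15 2] head=3 tail=3 count=4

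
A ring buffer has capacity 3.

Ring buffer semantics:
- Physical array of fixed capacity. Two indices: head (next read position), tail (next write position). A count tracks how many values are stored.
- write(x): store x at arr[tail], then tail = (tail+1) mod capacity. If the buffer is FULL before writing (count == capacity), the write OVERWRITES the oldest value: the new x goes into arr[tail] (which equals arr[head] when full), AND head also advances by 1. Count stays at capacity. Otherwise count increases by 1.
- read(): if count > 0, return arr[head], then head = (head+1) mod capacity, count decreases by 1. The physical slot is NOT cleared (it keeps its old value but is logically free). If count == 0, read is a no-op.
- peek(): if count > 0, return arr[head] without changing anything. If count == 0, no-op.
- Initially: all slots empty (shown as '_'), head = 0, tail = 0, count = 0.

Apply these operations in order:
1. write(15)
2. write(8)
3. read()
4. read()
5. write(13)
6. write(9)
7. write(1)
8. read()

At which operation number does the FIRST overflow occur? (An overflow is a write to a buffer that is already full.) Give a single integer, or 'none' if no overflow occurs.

After op 1 (write(15)): arr=[15 _ _] head=0 tail=1 count=1
After op 2 (write(8)): arr=[15 8 _] head=0 tail=2 count=2
After op 3 (read()): arr=[15 8 _] head=1 tail=2 count=1
After op 4 (read()): arr=[15 8 _] head=2 tail=2 count=0
After op 5 (write(13)): arr=[15 8 13] head=2 tail=0 count=1
After op 6 (write(9)): arr=[9 8 13] head=2 tail=1 count=2
After op 7 (write(1)): arr=[9 1 13] head=2 tail=2 count=3
After op 8 (read()): arr=[9 1 13] head=0 tail=2 count=2

Answer: none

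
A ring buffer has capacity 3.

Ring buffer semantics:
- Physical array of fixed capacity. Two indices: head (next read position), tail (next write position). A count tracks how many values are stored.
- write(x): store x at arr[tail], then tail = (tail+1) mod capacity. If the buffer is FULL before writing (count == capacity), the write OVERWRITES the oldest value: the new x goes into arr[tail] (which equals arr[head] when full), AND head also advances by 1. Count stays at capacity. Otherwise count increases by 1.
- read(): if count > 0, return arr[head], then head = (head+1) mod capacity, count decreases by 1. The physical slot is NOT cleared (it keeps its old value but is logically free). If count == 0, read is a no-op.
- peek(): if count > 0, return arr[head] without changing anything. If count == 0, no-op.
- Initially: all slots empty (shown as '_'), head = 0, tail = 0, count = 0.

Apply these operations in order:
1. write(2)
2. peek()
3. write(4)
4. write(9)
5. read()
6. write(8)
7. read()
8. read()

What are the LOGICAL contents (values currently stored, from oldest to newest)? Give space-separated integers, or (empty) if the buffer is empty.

After op 1 (write(2)): arr=[2 _ _] head=0 tail=1 count=1
After op 2 (peek()): arr=[2 _ _] head=0 tail=1 count=1
After op 3 (write(4)): arr=[2 4 _] head=0 tail=2 count=2
After op 4 (write(9)): arr=[2 4 9] head=0 tail=0 count=3
After op 5 (read()): arr=[2 4 9] head=1 tail=0 count=2
After op 6 (write(8)): arr=[8 4 9] head=1 tail=1 count=3
After op 7 (read()): arr=[8 4 9] head=2 tail=1 count=2
After op 8 (read()): arr=[8 4 9] head=0 tail=1 count=1

Answer: 8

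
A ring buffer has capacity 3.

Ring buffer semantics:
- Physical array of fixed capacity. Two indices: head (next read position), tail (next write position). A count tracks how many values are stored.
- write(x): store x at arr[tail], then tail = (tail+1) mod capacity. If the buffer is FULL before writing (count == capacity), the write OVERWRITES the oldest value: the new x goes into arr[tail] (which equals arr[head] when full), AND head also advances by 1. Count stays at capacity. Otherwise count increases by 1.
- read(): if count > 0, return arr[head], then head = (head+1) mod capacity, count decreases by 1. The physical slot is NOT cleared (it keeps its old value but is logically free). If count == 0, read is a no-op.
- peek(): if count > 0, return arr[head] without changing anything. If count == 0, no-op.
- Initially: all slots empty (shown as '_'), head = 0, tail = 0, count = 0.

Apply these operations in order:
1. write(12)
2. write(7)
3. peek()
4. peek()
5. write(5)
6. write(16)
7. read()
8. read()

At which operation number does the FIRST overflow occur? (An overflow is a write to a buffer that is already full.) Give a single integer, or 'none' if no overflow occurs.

After op 1 (write(12)): arr=[12 _ _] head=0 tail=1 count=1
After op 2 (write(7)): arr=[12 7 _] head=0 tail=2 count=2
After op 3 (peek()): arr=[12 7 _] head=0 tail=2 count=2
After op 4 (peek()): arr=[12 7 _] head=0 tail=2 count=2
After op 5 (write(5)): arr=[12 7 5] head=0 tail=0 count=3
After op 6 (write(16)): arr=[16 7 5] head=1 tail=1 count=3
After op 7 (read()): arr=[16 7 5] head=2 tail=1 count=2
After op 8 (read()): arr=[16 7 5] head=0 tail=1 count=1

Answer: 6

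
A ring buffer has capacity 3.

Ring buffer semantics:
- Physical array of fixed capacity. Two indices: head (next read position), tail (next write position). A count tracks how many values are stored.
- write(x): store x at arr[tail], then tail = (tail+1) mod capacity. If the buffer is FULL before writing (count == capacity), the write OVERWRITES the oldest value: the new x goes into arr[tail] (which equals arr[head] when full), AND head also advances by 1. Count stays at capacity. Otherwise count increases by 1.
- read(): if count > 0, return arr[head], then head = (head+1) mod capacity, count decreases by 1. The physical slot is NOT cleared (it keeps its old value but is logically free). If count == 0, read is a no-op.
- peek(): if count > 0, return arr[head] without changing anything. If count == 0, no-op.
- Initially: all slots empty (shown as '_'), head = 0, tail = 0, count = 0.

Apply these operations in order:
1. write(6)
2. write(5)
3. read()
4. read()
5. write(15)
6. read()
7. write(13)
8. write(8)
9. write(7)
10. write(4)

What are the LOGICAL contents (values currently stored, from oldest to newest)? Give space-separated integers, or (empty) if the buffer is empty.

After op 1 (write(6)): arr=[6 _ _] head=0 tail=1 count=1
After op 2 (write(5)): arr=[6 5 _] head=0 tail=2 count=2
After op 3 (read()): arr=[6 5 _] head=1 tail=2 count=1
After op 4 (read()): arr=[6 5 _] head=2 tail=2 count=0
After op 5 (write(15)): arr=[6 5 15] head=2 tail=0 count=1
After op 6 (read()): arr=[6 5 15] head=0 tail=0 count=0
After op 7 (write(13)): arr=[13 5 15] head=0 tail=1 count=1
After op 8 (write(8)): arr=[13 8 15] head=0 tail=2 count=2
After op 9 (write(7)): arr=[13 8 7] head=0 tail=0 count=3
After op 10 (write(4)): arr=[4 8 7] head=1 tail=1 count=3

Answer: 8 7 4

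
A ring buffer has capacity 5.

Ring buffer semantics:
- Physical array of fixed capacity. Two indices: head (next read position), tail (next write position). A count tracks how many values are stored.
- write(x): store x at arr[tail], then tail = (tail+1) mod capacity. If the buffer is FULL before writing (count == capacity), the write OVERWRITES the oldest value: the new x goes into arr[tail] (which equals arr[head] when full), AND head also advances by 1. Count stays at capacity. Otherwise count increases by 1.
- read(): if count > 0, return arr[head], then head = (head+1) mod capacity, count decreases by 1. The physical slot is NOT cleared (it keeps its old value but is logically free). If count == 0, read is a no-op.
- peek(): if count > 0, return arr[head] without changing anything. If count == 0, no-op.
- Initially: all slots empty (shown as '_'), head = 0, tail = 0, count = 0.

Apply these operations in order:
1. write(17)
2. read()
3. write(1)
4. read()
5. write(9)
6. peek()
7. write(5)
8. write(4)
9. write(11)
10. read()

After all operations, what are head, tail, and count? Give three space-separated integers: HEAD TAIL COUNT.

Answer: 3 1 3

Derivation:
After op 1 (write(17)): arr=[17 _ _ _ _] head=0 tail=1 count=1
After op 2 (read()): arr=[17 _ _ _ _] head=1 tail=1 count=0
After op 3 (write(1)): arr=[17 1 _ _ _] head=1 tail=2 count=1
After op 4 (read()): arr=[17 1 _ _ _] head=2 tail=2 count=0
After op 5 (write(9)): arr=[17 1 9 _ _] head=2 tail=3 count=1
After op 6 (peek()): arr=[17 1 9 _ _] head=2 tail=3 count=1
After op 7 (write(5)): arr=[17 1 9 5 _] head=2 tail=4 count=2
After op 8 (write(4)): arr=[17 1 9 5 4] head=2 tail=0 count=3
After op 9 (write(11)): arr=[11 1 9 5 4] head=2 tail=1 count=4
After op 10 (read()): arr=[11 1 9 5 4] head=3 tail=1 count=3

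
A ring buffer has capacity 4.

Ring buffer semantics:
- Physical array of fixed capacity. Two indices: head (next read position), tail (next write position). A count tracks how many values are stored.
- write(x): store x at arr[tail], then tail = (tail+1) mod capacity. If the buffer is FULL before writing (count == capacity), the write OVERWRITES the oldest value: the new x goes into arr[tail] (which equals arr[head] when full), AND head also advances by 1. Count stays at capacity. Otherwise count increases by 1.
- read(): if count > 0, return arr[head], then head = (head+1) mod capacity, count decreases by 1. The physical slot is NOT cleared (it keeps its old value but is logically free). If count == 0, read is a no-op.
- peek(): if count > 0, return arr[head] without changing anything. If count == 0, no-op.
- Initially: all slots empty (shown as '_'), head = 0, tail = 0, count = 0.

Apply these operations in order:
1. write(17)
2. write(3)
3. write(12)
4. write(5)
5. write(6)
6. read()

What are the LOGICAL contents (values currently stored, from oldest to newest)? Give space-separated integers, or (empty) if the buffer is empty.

Answer: 12 5 6

Derivation:
After op 1 (write(17)): arr=[17 _ _ _] head=0 tail=1 count=1
After op 2 (write(3)): arr=[17 3 _ _] head=0 tail=2 count=2
After op 3 (write(12)): arr=[17 3 12 _] head=0 tail=3 count=3
After op 4 (write(5)): arr=[17 3 12 5] head=0 tail=0 count=4
After op 5 (write(6)): arr=[6 3 12 5] head=1 tail=1 count=4
After op 6 (read()): arr=[6 3 12 5] head=2 tail=1 count=3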